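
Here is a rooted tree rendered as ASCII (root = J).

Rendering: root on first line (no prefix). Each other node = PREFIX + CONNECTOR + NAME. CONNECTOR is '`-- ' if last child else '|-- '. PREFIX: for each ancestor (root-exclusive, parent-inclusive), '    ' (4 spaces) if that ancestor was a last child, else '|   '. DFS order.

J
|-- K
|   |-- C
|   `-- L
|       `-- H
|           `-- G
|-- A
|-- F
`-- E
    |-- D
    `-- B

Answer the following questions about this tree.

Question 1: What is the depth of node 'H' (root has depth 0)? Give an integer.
Path from root to H: J -> K -> L -> H
Depth = number of edges = 3

Answer: 3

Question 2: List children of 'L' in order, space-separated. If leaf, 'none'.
Answer: H

Derivation:
Node L's children (from adjacency): H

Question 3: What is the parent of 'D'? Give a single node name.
Scan adjacency: D appears as child of E

Answer: E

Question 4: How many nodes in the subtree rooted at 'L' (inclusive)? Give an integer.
Answer: 3

Derivation:
Subtree rooted at L contains: G, H, L
Count = 3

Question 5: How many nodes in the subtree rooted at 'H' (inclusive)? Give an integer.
Subtree rooted at H contains: G, H
Count = 2

Answer: 2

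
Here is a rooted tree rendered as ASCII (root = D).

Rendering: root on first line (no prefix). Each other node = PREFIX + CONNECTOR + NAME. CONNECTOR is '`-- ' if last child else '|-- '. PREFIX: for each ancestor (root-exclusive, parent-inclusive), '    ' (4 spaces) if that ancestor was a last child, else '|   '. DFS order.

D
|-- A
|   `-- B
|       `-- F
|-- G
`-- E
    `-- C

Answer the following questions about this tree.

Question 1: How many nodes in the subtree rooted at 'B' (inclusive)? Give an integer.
Subtree rooted at B contains: B, F
Count = 2

Answer: 2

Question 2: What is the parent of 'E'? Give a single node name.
Answer: D

Derivation:
Scan adjacency: E appears as child of D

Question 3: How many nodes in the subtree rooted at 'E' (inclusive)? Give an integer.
Subtree rooted at E contains: C, E
Count = 2

Answer: 2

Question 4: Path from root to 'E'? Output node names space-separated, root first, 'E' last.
Answer: D E

Derivation:
Walk down from root: D -> E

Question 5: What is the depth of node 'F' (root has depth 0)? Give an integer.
Answer: 3

Derivation:
Path from root to F: D -> A -> B -> F
Depth = number of edges = 3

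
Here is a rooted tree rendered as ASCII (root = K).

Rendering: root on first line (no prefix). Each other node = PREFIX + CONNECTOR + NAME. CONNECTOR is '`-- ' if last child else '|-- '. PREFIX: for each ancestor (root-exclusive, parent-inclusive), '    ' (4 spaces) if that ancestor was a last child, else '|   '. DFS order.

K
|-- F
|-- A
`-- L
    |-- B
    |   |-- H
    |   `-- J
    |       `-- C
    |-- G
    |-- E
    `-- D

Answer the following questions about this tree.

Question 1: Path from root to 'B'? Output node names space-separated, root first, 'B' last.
Answer: K L B

Derivation:
Walk down from root: K -> L -> B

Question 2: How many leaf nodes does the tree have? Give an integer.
Answer: 7

Derivation:
Leaves (nodes with no children): A, C, D, E, F, G, H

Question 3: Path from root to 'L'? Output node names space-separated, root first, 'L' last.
Answer: K L

Derivation:
Walk down from root: K -> L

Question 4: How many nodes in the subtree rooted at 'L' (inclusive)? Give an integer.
Subtree rooted at L contains: B, C, D, E, G, H, J, L
Count = 8

Answer: 8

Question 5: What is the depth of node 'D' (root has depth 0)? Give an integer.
Path from root to D: K -> L -> D
Depth = number of edges = 2

Answer: 2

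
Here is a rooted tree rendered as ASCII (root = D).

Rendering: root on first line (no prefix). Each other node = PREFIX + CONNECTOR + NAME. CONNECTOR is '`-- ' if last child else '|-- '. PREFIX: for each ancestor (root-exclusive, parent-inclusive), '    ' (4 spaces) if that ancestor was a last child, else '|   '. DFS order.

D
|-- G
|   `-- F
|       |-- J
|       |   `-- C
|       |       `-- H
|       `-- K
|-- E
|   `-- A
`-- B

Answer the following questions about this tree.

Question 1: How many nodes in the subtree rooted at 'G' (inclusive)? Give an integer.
Answer: 6

Derivation:
Subtree rooted at G contains: C, F, G, H, J, K
Count = 6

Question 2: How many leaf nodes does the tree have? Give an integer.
Answer: 4

Derivation:
Leaves (nodes with no children): A, B, H, K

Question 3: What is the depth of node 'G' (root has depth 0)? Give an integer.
Answer: 1

Derivation:
Path from root to G: D -> G
Depth = number of edges = 1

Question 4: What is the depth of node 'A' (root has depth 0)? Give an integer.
Path from root to A: D -> E -> A
Depth = number of edges = 2

Answer: 2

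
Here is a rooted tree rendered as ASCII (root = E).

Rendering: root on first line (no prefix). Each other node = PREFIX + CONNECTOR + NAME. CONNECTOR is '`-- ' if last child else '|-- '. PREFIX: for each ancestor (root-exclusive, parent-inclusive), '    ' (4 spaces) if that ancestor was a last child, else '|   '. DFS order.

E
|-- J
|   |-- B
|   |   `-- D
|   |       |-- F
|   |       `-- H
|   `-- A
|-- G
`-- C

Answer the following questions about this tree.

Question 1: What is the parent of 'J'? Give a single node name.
Answer: E

Derivation:
Scan adjacency: J appears as child of E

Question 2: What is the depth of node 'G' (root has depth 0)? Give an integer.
Path from root to G: E -> G
Depth = number of edges = 1

Answer: 1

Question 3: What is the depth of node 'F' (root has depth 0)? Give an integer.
Path from root to F: E -> J -> B -> D -> F
Depth = number of edges = 4

Answer: 4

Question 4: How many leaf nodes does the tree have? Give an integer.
Leaves (nodes with no children): A, C, F, G, H

Answer: 5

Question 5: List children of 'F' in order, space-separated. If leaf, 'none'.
Answer: none

Derivation:
Node F's children (from adjacency): (leaf)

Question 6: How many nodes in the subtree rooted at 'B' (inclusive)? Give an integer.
Subtree rooted at B contains: B, D, F, H
Count = 4

Answer: 4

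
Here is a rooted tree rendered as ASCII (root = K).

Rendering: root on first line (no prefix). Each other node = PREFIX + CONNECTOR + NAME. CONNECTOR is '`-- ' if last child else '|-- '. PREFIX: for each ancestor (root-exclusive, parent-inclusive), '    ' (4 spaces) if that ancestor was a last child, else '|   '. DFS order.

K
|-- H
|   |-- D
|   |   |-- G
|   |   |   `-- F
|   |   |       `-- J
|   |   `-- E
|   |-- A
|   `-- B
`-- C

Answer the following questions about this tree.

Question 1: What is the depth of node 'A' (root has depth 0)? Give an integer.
Path from root to A: K -> H -> A
Depth = number of edges = 2

Answer: 2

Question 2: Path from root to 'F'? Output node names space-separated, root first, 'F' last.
Walk down from root: K -> H -> D -> G -> F

Answer: K H D G F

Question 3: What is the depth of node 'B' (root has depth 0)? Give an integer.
Path from root to B: K -> H -> B
Depth = number of edges = 2

Answer: 2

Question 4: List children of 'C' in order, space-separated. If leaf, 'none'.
Node C's children (from adjacency): (leaf)

Answer: none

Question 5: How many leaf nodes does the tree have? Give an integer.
Leaves (nodes with no children): A, B, C, E, J

Answer: 5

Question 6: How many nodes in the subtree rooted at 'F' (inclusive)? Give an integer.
Answer: 2

Derivation:
Subtree rooted at F contains: F, J
Count = 2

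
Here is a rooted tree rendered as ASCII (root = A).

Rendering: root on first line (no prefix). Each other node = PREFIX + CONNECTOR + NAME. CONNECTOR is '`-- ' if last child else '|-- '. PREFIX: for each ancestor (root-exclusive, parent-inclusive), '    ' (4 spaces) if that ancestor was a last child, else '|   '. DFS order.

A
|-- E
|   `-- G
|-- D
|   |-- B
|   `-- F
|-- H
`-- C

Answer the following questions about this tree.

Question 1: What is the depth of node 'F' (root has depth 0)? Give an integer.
Answer: 2

Derivation:
Path from root to F: A -> D -> F
Depth = number of edges = 2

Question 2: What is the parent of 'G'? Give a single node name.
Answer: E

Derivation:
Scan adjacency: G appears as child of E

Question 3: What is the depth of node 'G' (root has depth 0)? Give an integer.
Path from root to G: A -> E -> G
Depth = number of edges = 2

Answer: 2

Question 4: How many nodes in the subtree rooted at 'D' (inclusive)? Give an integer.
Subtree rooted at D contains: B, D, F
Count = 3

Answer: 3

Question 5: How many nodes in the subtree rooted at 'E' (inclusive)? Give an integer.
Subtree rooted at E contains: E, G
Count = 2

Answer: 2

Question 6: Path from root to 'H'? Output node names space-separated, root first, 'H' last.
Answer: A H

Derivation:
Walk down from root: A -> H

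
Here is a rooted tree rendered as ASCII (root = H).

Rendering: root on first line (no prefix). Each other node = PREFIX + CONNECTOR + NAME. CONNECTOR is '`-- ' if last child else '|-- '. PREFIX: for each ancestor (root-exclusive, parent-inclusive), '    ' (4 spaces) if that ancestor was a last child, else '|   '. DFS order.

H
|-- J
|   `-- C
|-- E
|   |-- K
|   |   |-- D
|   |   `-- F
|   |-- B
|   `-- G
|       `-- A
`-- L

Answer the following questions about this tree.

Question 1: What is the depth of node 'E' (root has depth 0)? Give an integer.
Answer: 1

Derivation:
Path from root to E: H -> E
Depth = number of edges = 1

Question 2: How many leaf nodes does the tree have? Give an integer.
Leaves (nodes with no children): A, B, C, D, F, L

Answer: 6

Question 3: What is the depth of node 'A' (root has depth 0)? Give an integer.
Answer: 3

Derivation:
Path from root to A: H -> E -> G -> A
Depth = number of edges = 3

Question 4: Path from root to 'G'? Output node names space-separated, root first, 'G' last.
Walk down from root: H -> E -> G

Answer: H E G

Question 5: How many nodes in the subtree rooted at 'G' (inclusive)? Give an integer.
Subtree rooted at G contains: A, G
Count = 2

Answer: 2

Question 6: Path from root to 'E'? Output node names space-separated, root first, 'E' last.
Answer: H E

Derivation:
Walk down from root: H -> E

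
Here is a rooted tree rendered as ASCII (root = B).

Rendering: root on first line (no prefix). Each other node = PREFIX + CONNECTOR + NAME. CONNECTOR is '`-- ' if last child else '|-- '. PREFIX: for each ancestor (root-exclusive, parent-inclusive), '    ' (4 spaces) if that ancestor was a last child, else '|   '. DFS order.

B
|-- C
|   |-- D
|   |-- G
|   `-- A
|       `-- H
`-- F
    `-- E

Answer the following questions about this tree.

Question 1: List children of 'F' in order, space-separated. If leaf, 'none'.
Node F's children (from adjacency): E

Answer: E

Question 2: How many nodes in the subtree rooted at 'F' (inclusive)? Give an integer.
Subtree rooted at F contains: E, F
Count = 2

Answer: 2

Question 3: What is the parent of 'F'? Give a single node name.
Scan adjacency: F appears as child of B

Answer: B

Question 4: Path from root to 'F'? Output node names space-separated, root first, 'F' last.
Answer: B F

Derivation:
Walk down from root: B -> F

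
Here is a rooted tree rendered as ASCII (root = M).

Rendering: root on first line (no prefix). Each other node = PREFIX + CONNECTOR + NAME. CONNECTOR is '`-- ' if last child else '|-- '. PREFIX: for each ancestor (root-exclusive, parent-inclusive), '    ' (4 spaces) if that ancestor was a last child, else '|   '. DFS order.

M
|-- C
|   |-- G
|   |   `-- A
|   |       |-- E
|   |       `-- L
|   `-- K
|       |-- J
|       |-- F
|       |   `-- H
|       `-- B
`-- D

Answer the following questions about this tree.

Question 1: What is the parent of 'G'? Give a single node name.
Scan adjacency: G appears as child of C

Answer: C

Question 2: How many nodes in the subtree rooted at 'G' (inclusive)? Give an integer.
Subtree rooted at G contains: A, E, G, L
Count = 4

Answer: 4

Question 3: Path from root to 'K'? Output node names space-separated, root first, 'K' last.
Answer: M C K

Derivation:
Walk down from root: M -> C -> K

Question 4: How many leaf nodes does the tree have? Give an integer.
Leaves (nodes with no children): B, D, E, H, J, L

Answer: 6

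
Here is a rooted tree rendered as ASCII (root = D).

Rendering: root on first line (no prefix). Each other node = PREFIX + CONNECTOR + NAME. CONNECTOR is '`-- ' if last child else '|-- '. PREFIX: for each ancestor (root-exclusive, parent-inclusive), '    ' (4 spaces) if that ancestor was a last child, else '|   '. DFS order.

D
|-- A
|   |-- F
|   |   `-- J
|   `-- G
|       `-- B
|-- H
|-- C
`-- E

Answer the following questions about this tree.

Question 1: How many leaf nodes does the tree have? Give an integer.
Answer: 5

Derivation:
Leaves (nodes with no children): B, C, E, H, J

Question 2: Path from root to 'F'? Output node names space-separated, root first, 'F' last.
Walk down from root: D -> A -> F

Answer: D A F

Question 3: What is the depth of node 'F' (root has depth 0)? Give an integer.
Answer: 2

Derivation:
Path from root to F: D -> A -> F
Depth = number of edges = 2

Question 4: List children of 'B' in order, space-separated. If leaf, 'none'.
Node B's children (from adjacency): (leaf)

Answer: none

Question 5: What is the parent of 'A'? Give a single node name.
Scan adjacency: A appears as child of D

Answer: D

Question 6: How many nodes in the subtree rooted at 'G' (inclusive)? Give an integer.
Answer: 2

Derivation:
Subtree rooted at G contains: B, G
Count = 2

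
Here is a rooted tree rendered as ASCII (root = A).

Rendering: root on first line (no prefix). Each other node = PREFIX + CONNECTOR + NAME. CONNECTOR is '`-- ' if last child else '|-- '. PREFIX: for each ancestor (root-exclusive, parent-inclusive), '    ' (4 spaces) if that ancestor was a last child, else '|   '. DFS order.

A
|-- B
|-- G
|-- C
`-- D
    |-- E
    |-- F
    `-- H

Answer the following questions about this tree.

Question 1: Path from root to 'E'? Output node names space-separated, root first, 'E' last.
Answer: A D E

Derivation:
Walk down from root: A -> D -> E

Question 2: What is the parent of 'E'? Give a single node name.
Answer: D

Derivation:
Scan adjacency: E appears as child of D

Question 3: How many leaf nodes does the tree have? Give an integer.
Leaves (nodes with no children): B, C, E, F, G, H

Answer: 6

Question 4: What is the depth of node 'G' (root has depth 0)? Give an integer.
Path from root to G: A -> G
Depth = number of edges = 1

Answer: 1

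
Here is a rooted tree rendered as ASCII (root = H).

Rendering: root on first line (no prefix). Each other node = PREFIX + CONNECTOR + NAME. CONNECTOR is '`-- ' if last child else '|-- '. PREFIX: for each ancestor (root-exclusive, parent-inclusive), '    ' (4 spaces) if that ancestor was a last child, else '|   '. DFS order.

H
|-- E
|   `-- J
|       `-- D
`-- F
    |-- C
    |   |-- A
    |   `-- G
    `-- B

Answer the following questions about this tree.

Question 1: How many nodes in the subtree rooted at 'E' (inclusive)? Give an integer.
Answer: 3

Derivation:
Subtree rooted at E contains: D, E, J
Count = 3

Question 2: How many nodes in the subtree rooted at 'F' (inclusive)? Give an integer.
Answer: 5

Derivation:
Subtree rooted at F contains: A, B, C, F, G
Count = 5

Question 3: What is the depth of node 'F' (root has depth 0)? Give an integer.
Path from root to F: H -> F
Depth = number of edges = 1

Answer: 1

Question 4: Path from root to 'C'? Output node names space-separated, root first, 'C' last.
Answer: H F C

Derivation:
Walk down from root: H -> F -> C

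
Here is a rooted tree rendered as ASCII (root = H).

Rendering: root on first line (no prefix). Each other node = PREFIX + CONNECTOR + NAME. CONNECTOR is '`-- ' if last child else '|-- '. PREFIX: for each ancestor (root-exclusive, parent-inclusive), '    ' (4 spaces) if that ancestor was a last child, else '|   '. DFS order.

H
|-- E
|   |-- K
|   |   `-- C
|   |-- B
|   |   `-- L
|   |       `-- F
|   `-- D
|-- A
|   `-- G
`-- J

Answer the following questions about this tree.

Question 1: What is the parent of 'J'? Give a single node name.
Scan adjacency: J appears as child of H

Answer: H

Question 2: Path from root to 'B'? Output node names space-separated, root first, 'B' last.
Walk down from root: H -> E -> B

Answer: H E B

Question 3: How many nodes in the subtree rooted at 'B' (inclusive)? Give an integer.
Answer: 3

Derivation:
Subtree rooted at B contains: B, F, L
Count = 3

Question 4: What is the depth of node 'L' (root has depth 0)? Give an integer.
Path from root to L: H -> E -> B -> L
Depth = number of edges = 3

Answer: 3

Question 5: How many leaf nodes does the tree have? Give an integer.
Leaves (nodes with no children): C, D, F, G, J

Answer: 5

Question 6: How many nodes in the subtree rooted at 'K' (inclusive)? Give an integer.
Subtree rooted at K contains: C, K
Count = 2

Answer: 2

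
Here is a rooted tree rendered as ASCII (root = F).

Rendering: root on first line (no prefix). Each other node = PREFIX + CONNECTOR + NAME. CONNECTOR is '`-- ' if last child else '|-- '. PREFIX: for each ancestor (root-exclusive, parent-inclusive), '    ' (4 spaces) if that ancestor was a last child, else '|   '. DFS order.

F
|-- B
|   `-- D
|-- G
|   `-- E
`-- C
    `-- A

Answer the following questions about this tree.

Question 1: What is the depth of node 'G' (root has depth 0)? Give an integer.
Path from root to G: F -> G
Depth = number of edges = 1

Answer: 1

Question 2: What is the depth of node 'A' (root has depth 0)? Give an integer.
Answer: 2

Derivation:
Path from root to A: F -> C -> A
Depth = number of edges = 2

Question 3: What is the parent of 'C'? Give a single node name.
Scan adjacency: C appears as child of F

Answer: F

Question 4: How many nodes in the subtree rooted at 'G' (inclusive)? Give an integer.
Answer: 2

Derivation:
Subtree rooted at G contains: E, G
Count = 2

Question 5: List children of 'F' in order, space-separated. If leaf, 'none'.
Answer: B G C

Derivation:
Node F's children (from adjacency): B, G, C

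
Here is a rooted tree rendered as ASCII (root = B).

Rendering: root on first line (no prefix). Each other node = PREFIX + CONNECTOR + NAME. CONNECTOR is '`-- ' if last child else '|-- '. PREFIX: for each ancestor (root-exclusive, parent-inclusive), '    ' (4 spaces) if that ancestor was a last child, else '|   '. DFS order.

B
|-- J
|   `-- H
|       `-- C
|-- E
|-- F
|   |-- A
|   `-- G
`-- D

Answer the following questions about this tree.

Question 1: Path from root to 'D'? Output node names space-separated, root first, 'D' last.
Walk down from root: B -> D

Answer: B D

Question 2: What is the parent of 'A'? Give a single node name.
Scan adjacency: A appears as child of F

Answer: F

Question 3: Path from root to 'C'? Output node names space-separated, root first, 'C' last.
Answer: B J H C

Derivation:
Walk down from root: B -> J -> H -> C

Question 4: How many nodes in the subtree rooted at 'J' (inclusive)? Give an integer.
Answer: 3

Derivation:
Subtree rooted at J contains: C, H, J
Count = 3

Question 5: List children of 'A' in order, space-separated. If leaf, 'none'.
Node A's children (from adjacency): (leaf)

Answer: none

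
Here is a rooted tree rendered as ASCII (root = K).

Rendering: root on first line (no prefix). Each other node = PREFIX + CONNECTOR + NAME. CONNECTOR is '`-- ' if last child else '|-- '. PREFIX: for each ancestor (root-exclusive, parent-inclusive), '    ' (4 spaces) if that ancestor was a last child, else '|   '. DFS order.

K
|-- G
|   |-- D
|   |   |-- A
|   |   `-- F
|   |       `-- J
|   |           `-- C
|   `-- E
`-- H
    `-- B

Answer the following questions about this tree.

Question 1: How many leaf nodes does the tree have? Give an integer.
Answer: 4

Derivation:
Leaves (nodes with no children): A, B, C, E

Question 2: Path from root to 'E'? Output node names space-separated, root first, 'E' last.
Answer: K G E

Derivation:
Walk down from root: K -> G -> E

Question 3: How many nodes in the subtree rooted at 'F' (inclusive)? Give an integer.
Subtree rooted at F contains: C, F, J
Count = 3

Answer: 3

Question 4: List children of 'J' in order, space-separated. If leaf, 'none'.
Node J's children (from adjacency): C

Answer: C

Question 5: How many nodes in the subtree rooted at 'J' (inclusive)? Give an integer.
Subtree rooted at J contains: C, J
Count = 2

Answer: 2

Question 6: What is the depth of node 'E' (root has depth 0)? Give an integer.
Answer: 2

Derivation:
Path from root to E: K -> G -> E
Depth = number of edges = 2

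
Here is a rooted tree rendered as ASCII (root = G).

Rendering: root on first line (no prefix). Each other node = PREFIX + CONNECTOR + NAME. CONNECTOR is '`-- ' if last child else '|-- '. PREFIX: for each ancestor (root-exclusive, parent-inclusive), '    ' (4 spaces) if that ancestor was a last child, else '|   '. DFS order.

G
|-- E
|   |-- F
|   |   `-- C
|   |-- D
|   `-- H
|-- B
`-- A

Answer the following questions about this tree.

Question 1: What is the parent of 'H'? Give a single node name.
Scan adjacency: H appears as child of E

Answer: E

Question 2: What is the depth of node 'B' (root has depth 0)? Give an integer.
Path from root to B: G -> B
Depth = number of edges = 1

Answer: 1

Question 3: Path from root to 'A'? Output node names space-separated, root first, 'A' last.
Answer: G A

Derivation:
Walk down from root: G -> A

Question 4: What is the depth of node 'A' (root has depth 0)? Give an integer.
Answer: 1

Derivation:
Path from root to A: G -> A
Depth = number of edges = 1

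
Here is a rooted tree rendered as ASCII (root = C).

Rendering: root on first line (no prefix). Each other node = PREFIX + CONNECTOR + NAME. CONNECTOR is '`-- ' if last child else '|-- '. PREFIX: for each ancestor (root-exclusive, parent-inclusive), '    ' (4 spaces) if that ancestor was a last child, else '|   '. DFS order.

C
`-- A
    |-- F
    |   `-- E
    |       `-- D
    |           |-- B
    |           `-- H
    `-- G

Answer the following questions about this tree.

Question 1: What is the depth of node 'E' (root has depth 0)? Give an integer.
Path from root to E: C -> A -> F -> E
Depth = number of edges = 3

Answer: 3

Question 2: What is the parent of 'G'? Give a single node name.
Scan adjacency: G appears as child of A

Answer: A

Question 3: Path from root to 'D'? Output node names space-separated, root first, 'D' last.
Answer: C A F E D

Derivation:
Walk down from root: C -> A -> F -> E -> D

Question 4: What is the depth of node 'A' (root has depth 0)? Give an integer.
Answer: 1

Derivation:
Path from root to A: C -> A
Depth = number of edges = 1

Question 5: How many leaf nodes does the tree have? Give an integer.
Leaves (nodes with no children): B, G, H

Answer: 3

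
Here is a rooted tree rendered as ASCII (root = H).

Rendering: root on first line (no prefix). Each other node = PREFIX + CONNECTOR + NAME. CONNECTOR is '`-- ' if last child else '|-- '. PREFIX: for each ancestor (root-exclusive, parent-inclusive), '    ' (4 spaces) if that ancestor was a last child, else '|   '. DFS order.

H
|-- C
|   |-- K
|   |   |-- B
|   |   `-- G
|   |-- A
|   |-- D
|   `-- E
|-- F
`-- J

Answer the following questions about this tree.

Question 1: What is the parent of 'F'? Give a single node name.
Answer: H

Derivation:
Scan adjacency: F appears as child of H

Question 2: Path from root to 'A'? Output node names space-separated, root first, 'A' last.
Walk down from root: H -> C -> A

Answer: H C A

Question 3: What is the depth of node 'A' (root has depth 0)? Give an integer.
Path from root to A: H -> C -> A
Depth = number of edges = 2

Answer: 2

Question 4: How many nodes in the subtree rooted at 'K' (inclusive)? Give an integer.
Answer: 3

Derivation:
Subtree rooted at K contains: B, G, K
Count = 3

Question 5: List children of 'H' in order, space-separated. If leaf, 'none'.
Node H's children (from adjacency): C, F, J

Answer: C F J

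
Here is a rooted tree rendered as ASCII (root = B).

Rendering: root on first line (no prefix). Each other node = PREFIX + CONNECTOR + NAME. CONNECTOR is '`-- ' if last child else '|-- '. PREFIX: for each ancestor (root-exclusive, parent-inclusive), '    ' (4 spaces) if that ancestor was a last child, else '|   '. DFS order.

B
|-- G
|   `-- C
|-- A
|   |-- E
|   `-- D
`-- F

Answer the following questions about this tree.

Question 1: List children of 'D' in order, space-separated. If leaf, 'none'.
Node D's children (from adjacency): (leaf)

Answer: none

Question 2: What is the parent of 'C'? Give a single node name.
Answer: G

Derivation:
Scan adjacency: C appears as child of G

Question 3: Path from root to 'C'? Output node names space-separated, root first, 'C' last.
Walk down from root: B -> G -> C

Answer: B G C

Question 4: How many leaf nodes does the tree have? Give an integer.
Answer: 4

Derivation:
Leaves (nodes with no children): C, D, E, F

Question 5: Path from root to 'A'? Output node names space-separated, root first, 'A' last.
Answer: B A

Derivation:
Walk down from root: B -> A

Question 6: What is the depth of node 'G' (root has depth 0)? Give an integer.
Answer: 1

Derivation:
Path from root to G: B -> G
Depth = number of edges = 1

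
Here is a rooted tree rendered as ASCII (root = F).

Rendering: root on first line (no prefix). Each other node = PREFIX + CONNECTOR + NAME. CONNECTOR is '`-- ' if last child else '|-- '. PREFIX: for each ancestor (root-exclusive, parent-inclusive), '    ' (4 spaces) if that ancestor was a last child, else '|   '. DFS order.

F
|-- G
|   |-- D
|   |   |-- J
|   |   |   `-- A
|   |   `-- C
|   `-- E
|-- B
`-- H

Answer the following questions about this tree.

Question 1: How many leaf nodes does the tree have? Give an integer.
Leaves (nodes with no children): A, B, C, E, H

Answer: 5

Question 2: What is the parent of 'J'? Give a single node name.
Answer: D

Derivation:
Scan adjacency: J appears as child of D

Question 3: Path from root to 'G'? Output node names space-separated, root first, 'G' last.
Answer: F G

Derivation:
Walk down from root: F -> G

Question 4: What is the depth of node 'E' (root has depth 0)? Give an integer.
Path from root to E: F -> G -> E
Depth = number of edges = 2

Answer: 2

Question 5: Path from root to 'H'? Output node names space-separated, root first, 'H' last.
Walk down from root: F -> H

Answer: F H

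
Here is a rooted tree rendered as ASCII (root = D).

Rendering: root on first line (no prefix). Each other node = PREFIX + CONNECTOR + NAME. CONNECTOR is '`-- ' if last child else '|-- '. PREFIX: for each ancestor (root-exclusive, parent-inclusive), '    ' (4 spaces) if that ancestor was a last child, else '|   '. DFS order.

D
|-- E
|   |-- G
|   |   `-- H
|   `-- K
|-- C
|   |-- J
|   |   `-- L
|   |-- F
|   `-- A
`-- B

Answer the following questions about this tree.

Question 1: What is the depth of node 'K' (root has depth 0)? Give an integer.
Answer: 2

Derivation:
Path from root to K: D -> E -> K
Depth = number of edges = 2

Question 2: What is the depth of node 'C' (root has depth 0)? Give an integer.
Answer: 1

Derivation:
Path from root to C: D -> C
Depth = number of edges = 1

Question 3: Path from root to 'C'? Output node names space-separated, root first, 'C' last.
Answer: D C

Derivation:
Walk down from root: D -> C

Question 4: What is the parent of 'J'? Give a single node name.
Answer: C

Derivation:
Scan adjacency: J appears as child of C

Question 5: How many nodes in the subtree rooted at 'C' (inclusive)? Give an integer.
Answer: 5

Derivation:
Subtree rooted at C contains: A, C, F, J, L
Count = 5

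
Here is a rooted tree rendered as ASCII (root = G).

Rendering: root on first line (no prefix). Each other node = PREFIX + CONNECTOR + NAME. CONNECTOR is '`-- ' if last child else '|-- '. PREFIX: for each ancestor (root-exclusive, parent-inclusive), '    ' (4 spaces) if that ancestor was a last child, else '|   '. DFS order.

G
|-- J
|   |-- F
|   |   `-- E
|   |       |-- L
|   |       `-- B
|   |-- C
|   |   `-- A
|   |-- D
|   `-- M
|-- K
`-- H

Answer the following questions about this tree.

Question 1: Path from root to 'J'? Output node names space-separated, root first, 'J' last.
Answer: G J

Derivation:
Walk down from root: G -> J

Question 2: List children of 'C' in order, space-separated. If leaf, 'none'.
Answer: A

Derivation:
Node C's children (from adjacency): A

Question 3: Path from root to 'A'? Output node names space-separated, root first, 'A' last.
Answer: G J C A

Derivation:
Walk down from root: G -> J -> C -> A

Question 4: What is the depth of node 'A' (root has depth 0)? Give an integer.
Answer: 3

Derivation:
Path from root to A: G -> J -> C -> A
Depth = number of edges = 3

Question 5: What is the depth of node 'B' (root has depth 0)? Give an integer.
Path from root to B: G -> J -> F -> E -> B
Depth = number of edges = 4

Answer: 4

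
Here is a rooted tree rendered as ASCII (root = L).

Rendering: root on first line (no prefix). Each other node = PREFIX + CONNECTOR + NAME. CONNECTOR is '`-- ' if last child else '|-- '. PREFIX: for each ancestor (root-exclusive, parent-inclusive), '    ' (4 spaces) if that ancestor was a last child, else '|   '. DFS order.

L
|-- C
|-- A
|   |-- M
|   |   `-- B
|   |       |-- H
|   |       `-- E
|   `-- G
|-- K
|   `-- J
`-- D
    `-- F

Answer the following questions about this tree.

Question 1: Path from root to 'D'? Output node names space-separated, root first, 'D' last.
Walk down from root: L -> D

Answer: L D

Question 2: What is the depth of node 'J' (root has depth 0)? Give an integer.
Path from root to J: L -> K -> J
Depth = number of edges = 2

Answer: 2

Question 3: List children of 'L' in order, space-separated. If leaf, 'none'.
Node L's children (from adjacency): C, A, K, D

Answer: C A K D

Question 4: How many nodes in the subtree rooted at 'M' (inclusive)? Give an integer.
Subtree rooted at M contains: B, E, H, M
Count = 4

Answer: 4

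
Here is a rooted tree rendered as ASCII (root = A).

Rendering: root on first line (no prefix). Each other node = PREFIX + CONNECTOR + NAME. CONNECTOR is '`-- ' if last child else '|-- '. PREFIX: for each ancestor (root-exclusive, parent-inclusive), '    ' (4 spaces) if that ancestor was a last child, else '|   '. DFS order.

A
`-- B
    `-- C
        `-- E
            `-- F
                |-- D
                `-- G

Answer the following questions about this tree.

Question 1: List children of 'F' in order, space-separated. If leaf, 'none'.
Answer: D G

Derivation:
Node F's children (from adjacency): D, G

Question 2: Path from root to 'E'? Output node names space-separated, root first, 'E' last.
Answer: A B C E

Derivation:
Walk down from root: A -> B -> C -> E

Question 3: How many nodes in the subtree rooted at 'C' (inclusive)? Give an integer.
Answer: 5

Derivation:
Subtree rooted at C contains: C, D, E, F, G
Count = 5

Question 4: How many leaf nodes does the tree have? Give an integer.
Answer: 2

Derivation:
Leaves (nodes with no children): D, G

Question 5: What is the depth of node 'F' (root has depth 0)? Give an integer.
Path from root to F: A -> B -> C -> E -> F
Depth = number of edges = 4

Answer: 4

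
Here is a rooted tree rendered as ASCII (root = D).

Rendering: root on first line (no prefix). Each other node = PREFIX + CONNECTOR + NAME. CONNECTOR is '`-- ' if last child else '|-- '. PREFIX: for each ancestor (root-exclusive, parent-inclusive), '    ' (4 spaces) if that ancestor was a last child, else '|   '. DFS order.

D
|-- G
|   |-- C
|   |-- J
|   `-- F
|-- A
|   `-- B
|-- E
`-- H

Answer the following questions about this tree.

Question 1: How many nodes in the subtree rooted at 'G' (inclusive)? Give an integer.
Answer: 4

Derivation:
Subtree rooted at G contains: C, F, G, J
Count = 4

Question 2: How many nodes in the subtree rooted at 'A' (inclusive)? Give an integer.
Subtree rooted at A contains: A, B
Count = 2

Answer: 2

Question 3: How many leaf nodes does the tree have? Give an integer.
Leaves (nodes with no children): B, C, E, F, H, J

Answer: 6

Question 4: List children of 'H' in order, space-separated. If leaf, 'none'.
Node H's children (from adjacency): (leaf)

Answer: none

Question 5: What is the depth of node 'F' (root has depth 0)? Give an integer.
Path from root to F: D -> G -> F
Depth = number of edges = 2

Answer: 2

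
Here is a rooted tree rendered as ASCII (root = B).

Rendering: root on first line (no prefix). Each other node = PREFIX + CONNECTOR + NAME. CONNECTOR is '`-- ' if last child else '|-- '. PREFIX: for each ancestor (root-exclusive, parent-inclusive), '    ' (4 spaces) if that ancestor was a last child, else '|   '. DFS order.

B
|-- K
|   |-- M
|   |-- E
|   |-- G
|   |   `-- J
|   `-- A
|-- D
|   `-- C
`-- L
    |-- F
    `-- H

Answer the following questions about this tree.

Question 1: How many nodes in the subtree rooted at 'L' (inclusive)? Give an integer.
Subtree rooted at L contains: F, H, L
Count = 3

Answer: 3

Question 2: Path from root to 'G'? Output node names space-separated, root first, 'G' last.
Walk down from root: B -> K -> G

Answer: B K G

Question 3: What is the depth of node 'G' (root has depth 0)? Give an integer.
Answer: 2

Derivation:
Path from root to G: B -> K -> G
Depth = number of edges = 2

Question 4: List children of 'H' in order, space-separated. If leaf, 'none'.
Answer: none

Derivation:
Node H's children (from adjacency): (leaf)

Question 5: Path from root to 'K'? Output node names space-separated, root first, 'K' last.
Walk down from root: B -> K

Answer: B K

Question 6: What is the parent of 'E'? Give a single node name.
Answer: K

Derivation:
Scan adjacency: E appears as child of K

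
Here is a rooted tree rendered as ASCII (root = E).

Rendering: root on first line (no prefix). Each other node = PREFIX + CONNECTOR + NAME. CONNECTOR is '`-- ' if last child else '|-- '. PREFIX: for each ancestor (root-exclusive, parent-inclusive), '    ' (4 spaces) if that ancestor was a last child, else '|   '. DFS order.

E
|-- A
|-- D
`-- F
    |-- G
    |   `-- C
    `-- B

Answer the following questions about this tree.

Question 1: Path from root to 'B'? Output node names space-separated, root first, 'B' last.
Walk down from root: E -> F -> B

Answer: E F B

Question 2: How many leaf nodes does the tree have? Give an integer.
Answer: 4

Derivation:
Leaves (nodes with no children): A, B, C, D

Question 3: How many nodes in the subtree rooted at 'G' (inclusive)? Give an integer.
Subtree rooted at G contains: C, G
Count = 2

Answer: 2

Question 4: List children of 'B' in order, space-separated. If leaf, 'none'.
Answer: none

Derivation:
Node B's children (from adjacency): (leaf)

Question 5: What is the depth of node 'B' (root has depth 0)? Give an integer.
Answer: 2

Derivation:
Path from root to B: E -> F -> B
Depth = number of edges = 2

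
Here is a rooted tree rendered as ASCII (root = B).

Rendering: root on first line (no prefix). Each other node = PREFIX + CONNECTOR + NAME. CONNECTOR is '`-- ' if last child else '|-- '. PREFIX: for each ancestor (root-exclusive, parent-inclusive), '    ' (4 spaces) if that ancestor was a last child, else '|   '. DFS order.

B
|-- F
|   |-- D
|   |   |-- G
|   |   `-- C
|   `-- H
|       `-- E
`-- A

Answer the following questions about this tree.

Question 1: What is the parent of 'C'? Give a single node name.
Scan adjacency: C appears as child of D

Answer: D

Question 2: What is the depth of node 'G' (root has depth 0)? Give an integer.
Answer: 3

Derivation:
Path from root to G: B -> F -> D -> G
Depth = number of edges = 3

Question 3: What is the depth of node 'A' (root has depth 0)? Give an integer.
Answer: 1

Derivation:
Path from root to A: B -> A
Depth = number of edges = 1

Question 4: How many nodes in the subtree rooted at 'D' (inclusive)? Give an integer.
Subtree rooted at D contains: C, D, G
Count = 3

Answer: 3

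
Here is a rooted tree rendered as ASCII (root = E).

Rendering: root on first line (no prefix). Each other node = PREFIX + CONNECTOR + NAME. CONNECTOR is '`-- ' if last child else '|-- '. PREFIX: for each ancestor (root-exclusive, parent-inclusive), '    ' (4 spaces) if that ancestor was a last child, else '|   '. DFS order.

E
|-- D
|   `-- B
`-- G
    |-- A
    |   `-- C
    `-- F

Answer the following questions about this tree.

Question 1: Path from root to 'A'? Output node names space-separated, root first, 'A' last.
Answer: E G A

Derivation:
Walk down from root: E -> G -> A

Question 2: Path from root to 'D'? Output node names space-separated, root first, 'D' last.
Walk down from root: E -> D

Answer: E D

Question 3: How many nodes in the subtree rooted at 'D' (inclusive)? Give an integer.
Subtree rooted at D contains: B, D
Count = 2

Answer: 2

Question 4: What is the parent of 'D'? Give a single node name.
Answer: E

Derivation:
Scan adjacency: D appears as child of E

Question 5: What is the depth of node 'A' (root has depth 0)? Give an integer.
Answer: 2

Derivation:
Path from root to A: E -> G -> A
Depth = number of edges = 2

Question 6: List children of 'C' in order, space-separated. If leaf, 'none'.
Node C's children (from adjacency): (leaf)

Answer: none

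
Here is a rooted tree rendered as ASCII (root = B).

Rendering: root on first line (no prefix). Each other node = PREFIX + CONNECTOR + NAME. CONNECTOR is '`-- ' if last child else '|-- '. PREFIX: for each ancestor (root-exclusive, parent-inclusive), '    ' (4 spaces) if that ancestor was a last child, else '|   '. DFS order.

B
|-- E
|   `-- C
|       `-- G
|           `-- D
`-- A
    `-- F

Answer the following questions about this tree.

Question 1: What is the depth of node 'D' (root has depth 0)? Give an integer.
Path from root to D: B -> E -> C -> G -> D
Depth = number of edges = 4

Answer: 4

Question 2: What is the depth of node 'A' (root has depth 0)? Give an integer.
Path from root to A: B -> A
Depth = number of edges = 1

Answer: 1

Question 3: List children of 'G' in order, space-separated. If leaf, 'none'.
Answer: D

Derivation:
Node G's children (from adjacency): D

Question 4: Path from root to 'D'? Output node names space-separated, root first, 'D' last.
Answer: B E C G D

Derivation:
Walk down from root: B -> E -> C -> G -> D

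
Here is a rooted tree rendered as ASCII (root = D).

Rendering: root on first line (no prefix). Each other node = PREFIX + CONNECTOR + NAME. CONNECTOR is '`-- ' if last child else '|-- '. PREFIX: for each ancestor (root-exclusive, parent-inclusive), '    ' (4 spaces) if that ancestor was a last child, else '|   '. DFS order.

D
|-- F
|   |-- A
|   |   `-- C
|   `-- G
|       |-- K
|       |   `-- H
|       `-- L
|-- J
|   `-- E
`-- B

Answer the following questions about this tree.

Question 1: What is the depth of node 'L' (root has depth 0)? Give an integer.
Answer: 3

Derivation:
Path from root to L: D -> F -> G -> L
Depth = number of edges = 3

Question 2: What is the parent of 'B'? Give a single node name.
Scan adjacency: B appears as child of D

Answer: D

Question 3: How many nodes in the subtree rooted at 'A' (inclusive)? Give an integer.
Answer: 2

Derivation:
Subtree rooted at A contains: A, C
Count = 2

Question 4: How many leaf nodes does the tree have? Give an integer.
Leaves (nodes with no children): B, C, E, H, L

Answer: 5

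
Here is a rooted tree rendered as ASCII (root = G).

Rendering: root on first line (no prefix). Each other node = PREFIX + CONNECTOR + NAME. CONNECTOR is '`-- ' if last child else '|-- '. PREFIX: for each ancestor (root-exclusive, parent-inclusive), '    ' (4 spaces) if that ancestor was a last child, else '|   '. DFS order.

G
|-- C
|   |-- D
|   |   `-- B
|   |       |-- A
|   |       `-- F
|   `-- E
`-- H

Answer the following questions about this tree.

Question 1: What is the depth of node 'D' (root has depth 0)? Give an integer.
Path from root to D: G -> C -> D
Depth = number of edges = 2

Answer: 2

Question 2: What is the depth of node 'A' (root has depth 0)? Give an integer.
Answer: 4

Derivation:
Path from root to A: G -> C -> D -> B -> A
Depth = number of edges = 4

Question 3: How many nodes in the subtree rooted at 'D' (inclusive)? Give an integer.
Answer: 4

Derivation:
Subtree rooted at D contains: A, B, D, F
Count = 4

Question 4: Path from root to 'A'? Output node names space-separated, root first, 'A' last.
Walk down from root: G -> C -> D -> B -> A

Answer: G C D B A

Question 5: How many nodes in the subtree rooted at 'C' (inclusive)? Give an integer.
Answer: 6

Derivation:
Subtree rooted at C contains: A, B, C, D, E, F
Count = 6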